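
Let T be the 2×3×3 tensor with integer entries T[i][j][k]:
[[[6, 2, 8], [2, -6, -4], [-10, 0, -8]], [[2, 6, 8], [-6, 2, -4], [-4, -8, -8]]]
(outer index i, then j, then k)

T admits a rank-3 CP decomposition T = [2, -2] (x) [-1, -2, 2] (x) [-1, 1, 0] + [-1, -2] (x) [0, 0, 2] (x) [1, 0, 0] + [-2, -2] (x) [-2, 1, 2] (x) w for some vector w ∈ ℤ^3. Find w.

Subtract the known terms from T to get the rank-1 residual R = [-2, -2] (x) [-2, 1, 2] (x) w, so R[i,j,k] = a[i]·b[j]·w[k]. Pick indices with nonzero a[0]·b[0] = (-2)·(-2) = 4. Only the fibre through (0,0,·) is needed: R[0,0,:] = T[0,0,:] − Σₗ aₗ[0]bₗ[0]cₗ = [6, 2, 8] − (2)·(-1)·[-1, 1, 0] − (-1)·(0)·[1, 0, 0] = [4, 4, 8]. Then w[k] = R[0,0,k] / 4 for each k, giving w = [4, 4, 8] / 4 = [1, 1, 2].

w = [1, 1, 2]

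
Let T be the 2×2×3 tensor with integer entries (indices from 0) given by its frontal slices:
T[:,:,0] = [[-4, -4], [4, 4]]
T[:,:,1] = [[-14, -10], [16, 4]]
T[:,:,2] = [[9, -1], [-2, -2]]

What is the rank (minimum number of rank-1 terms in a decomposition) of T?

Lower bound: the mode-3 unfolding of T (rows indexed by k, columns by (i,j) = (0,0), (0,1), (1,0), (1,1)) is [[-4, -4, 4, 4], [-14, -10, 16, 4], [9, -1, -2, -2]].
There the 3×3 minor on rows k ∈ {0, 1, 2}, columns (i,j) ∈ {(0,0), (0,1), (1,0)} is det [[-4, -4, 4], [-14, -10, 16], [9, -1, -2]] = -192 ≠ 0, so this unfolding has rank ≥ 3; CP rank is at least every unfolding rank, so rank(T) ≥ 3. (This is only a lower bound: in general the CP rank may exceed every unfolding rank, so we still need to exhibit 3 rank-1 terms summing to T.)
Upper bound: T is a sum of 3 rank-1 terms, T = (1, -1) (x) (1, 1) (x) (-4, -8, 0) + (1, 2) (x) (1, -1) (x) (0, 2, 1) + (2, -1) (x) (1, 0) (x) (0, -4, 4) (written with every a and b primitive with positive leading entry and the scale carried by c; CP decompositions are not unique, and this one is verified by expanding entrywise), so rank(T) ≤ 3.
These bounds meet, so rank(T) = 3.
Check entry T[0,1,0] = -4: (1)·(1)·(-4) + (1)·(-1)·(0) + (2)·(0)·(0) = -4.

3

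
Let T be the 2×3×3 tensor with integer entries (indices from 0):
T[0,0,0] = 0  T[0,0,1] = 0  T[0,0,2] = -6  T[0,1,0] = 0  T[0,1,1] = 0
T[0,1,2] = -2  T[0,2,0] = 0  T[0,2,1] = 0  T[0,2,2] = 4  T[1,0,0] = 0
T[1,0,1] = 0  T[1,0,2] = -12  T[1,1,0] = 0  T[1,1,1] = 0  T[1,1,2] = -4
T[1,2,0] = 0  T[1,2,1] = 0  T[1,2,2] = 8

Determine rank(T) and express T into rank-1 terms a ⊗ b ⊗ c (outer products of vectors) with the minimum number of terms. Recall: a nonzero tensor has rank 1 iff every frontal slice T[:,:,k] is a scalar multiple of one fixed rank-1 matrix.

Lower bound: T ≠ 0 (e.g. T[0,0,2] = -6), so rank(T) ≥ 1.
Upper bound: the mode-1 fibre T[:,0,2] = [-6, -12] gives a = (1, 2) (primitive direction); the mode-2 fibre T[0,:,2] = [-6, -2, 4] gives b = (3, 1, -2); then c[k] = T[0,0,k] / (a[0]·b[0]) = [0, 0, -6] / 3 = (0, 0, -2).
Expanding (1, 2) ⊗ (3, 1, -2) ⊗ (0, 0, -2) reproduces all 18 entries of T, so T = (1, 2) ⊗ (3, 1, -2) ⊗ (0, 0, -2) and rank(T) ≤ 1.
These bounds meet, so rank(T) = 1.

rank(T) = 1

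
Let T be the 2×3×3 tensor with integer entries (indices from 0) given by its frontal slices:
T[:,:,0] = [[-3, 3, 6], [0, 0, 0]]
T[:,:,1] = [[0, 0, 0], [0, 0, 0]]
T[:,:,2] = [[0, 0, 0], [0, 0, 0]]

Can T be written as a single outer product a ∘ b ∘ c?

Yes

The mode-1 fibre T[:,0,0] = [-3, 0] gives a = [1, 0] (primitive direction); the mode-2 fibre T[0,:,0] = [-3, 3, 6] gives b = [1, -1, -2]; then c[k] = T[0,0,k] / (a[0]·b[0]) = [-3, 0, 0] / 1 = [-3, 0, 0].
Expanding [1, 0] ∘ [1, -1, -2] ∘ [-3, 0, 0] reproduces all 18 entries of T, so T = [1, 0] ∘ [1, -1, -2] ∘ [-3, 0, 0] and rank(T) ≤ 1.
Equivalently every frontal slice T[:,:,k] is c[k] times the rank-1 matrix [1, 0] ∘ [1, -1, -2]. So T has rank 1 (it is nonzero).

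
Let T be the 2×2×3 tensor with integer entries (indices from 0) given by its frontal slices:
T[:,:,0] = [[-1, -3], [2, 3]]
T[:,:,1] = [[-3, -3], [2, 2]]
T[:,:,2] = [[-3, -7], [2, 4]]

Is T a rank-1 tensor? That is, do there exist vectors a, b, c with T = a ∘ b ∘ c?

No

The mode-3 unfolding of T (rows indexed by k, columns by (i,j) = (0,0), (0,1), (1,0), (1,1)) is [[-1, -3, 2, 3], [-3, -3, 2, 2], [-3, -7, 2, 4]].
There the 3×3 minor on rows k ∈ {0, 1, 2}, columns (i,j) ∈ {(0,0), (0,1), (1,0)} is det [[-1, -3, 2], [-3, -3, 2], [-3, -7, 2]] = 16 ≠ 0, so this unfolding has rank ≥ 3; CP rank is at least every unfolding rank, so rank(T) ≥ 3.
In particular rank(T) ≥ 3 > 1, so T is not rank-1.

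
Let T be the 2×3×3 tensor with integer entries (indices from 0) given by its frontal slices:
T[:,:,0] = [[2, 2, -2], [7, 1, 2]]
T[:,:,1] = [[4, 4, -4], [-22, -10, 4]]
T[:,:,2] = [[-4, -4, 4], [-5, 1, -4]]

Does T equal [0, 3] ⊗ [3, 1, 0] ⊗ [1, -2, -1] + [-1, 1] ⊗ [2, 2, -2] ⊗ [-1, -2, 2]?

Yes

Reconstruct entrywise from the claimed factors. For example, T[0,0,0] = 2 and Σₗ aₗ[0]bₗ[0]cₗ[0] = (0)·(3)·(1) + (-1)·(2)·(-1) = 2; checking all 18 entries, every one matches. The claim holds.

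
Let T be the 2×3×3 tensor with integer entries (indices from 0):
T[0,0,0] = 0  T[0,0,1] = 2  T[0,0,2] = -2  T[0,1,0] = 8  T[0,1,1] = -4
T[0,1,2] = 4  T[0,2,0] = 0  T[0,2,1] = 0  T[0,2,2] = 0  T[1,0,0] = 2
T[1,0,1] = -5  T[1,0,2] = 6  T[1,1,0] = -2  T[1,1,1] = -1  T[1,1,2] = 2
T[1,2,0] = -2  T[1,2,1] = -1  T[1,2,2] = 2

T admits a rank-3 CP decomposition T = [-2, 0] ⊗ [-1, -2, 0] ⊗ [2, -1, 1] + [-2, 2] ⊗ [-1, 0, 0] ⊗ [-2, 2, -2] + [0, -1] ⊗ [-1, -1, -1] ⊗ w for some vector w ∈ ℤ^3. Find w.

w = [-2, -1, 2]

Subtract the known terms from T to get the rank-1 residual R = [0, -1] ⊗ [-1, -1, -1] ⊗ w, so R[i,j,k] = a[i]·b[j]·w[k]. Pick indices with nonzero a[1]·b[0] = (-1)·(-1) = 1. Only the fibre through (1,0,·) is needed: R[1,0,:] = T[1,0,:] − Σₗ aₗ[1]bₗ[0]cₗ = [2, -5, 6] − (0)·(-1)·[2, -1, 1] − (2)·(-1)·[-2, 2, -2] = [-2, -1, 2]. Then w[k] = R[1,0,k] / 1 for each k, giving w = [-2, -1, 2] / 1 = [-2, -1, 2].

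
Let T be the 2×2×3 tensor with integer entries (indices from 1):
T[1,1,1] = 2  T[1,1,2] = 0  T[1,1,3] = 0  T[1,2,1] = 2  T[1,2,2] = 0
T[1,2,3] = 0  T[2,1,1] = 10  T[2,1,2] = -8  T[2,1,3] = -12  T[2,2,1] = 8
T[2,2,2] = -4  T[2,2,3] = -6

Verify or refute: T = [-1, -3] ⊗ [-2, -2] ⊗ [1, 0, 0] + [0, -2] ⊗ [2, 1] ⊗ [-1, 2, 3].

Reconstruct entrywise from the claimed factors. For example, T[1,1,3] = 0 and Σₗ aₗ[1]bₗ[1]cₗ[3] = (-1)·(-2)·(0) + (0)·(2)·(3) = 0; checking all 12 entries, every one matches. The claim holds.

Yes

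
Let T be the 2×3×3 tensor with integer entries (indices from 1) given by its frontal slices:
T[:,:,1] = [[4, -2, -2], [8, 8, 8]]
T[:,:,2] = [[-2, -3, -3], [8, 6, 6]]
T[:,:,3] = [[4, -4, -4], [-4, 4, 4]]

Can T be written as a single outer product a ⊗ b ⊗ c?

No

The mode-3 unfolding of T (rows indexed by k, columns by (i,j) = (1,1), (1,2), (1,3), (2,1), (2,2), (2,3)) is [[4, -2, -2, 8, 8, 8], [-2, -3, -3, 8, 6, 6], [4, -4, -4, -4, 4, 4]].
There the 3×3 minor on rows k ∈ {1, 2, 3}, columns (i,j) ∈ {(1,1), (1,2), (2,1)} is det [[4, -2, 8], [-2, -3, 8], [4, -4, -4]] = 288 ≠ 0, so this unfolding has rank ≥ 3; CP rank is at least every unfolding rank, so rank(T) ≥ 3.
In particular rank(T) ≥ 3 > 1, so T is not rank-1.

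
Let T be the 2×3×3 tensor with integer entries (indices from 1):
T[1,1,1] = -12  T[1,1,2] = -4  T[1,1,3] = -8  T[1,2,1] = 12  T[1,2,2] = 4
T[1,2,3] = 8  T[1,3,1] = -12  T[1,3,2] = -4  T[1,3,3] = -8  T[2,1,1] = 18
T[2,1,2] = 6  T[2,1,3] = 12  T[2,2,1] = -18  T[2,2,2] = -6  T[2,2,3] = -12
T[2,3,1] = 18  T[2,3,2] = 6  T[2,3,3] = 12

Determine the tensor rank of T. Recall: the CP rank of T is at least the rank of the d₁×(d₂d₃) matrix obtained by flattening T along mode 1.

Lower bound: T ≠ 0 (e.g. T[1,1,1] = -12), so rank(T) ≥ 1.
Upper bound: if T = a (x) b (x) c then every fibre of T is a multiple of the corresponding factor, so read the factors off the fibres through the nonzero entry T[1,1,1] = -12.
The mode-1 fibre T[:,1,1] = [-12, 18] gives a = [2, -3] (primitive direction); the mode-2 fibre T[1,:,1] = [-12, 12, -12] gives b = [1, -1, 1]; then c[k] = T[1,1,k] / (a[1]·b[1]) = [-12, -4, -8] / 2 = [-6, -2, -4].
Expanding [2, -3] (x) [1, -1, 1] (x) [-6, -2, -4] reproduces all 18 entries of T, so T = [2, -3] (x) [1, -1, 1] (x) [-6, -2, -4] and rank(T) ≤ 1.
These bounds meet, so rank(T) = 1.
Check entry T[2,1,2] = 6: (-3)·(1)·(-2) = 6.

1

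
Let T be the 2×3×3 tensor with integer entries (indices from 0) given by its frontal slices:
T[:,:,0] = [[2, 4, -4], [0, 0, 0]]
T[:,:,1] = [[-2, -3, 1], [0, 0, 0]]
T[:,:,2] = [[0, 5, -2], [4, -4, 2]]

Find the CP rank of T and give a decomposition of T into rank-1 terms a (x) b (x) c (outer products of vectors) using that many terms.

Lower bound: in the mode-3 unfolding of T (rows indexed by k, columns by (i,j)) the 3×3 minor on rows k ∈ {0, 1, 2}, columns (i,j) ∈ {(0,0), (0,1), (0,2)} is det [[2, 4, -4], [-2, -3, 1], [0, 5, -2]] = 26 ≠ 0, so that unfolding has rank ≥ 3 and hence rank(T) ≥ 3 (CP rank is at least every unfolding rank, though it can be larger).
Upper bound: T is a sum of 3 rank-1 terms, T = [1, -2] (x) [2, -2, 1] (x) [0, 0, -1] + [1, 0] (x) [1, 1, 1] (x) [0, -1, 1] + [1, 0] (x) [1, 2, -2] (x) [2, -1, 1] (written with every a and b primitive with positive leading entry and the scale carried by c; CP decompositions are not unique, and this one is verified by expanding entrywise), so rank(T) ≤ 3.
These bounds meet, so rank(T) = 3.

rank(T) = 3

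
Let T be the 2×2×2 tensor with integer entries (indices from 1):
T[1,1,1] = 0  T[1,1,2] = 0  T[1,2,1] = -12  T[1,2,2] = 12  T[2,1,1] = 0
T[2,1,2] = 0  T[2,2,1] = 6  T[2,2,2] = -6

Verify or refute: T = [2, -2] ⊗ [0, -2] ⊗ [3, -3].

Reconstruct entry (2,2,1) from the claimed factors: Σₗ aₗ[2]bₗ[2]cₗ[1] = (-2)·(-2)·(3) = 12, but T[2,2,1] = 6. The claim is false.

No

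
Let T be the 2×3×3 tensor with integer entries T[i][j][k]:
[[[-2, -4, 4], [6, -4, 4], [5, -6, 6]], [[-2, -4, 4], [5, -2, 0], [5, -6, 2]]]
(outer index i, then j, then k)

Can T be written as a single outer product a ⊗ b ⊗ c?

The mode-2 unfolding of T (rows indexed by j, columns by (i,k) = (0,0), (0,1), (0,2), (1,0), (1,1), (1,2)) is [[-2, -4, 4, -2, -4, 4], [6, -4, 4, 5, -2, 0], [5, -6, 6, 5, -6, 2]].
There the 3×3 minor on rows j ∈ {0, 1, 2}, columns (i,k) ∈ {(0,0), (0,1), (1,0)} is det [[-2, -4, -2], [6, -4, 5], [5, -6, 5]] = 32 ≠ 0, so this unfolding has rank ≥ 3; CP rank is at least every unfolding rank, so rank(T) ≥ 3.
In particular rank(T) ≥ 3 > 1, so T is not rank-1.

No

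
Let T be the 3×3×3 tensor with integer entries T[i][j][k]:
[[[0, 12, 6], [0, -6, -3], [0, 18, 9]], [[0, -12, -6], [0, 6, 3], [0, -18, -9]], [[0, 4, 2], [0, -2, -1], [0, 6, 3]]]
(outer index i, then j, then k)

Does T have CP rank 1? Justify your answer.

Yes

The mode-1 fibre T[:,0,1] = [12, -12, 4] gives a = [3, -3, 1] (primitive direction); the mode-2 fibre T[0,:,1] = [12, -6, 18] gives b = [2, -1, 3]; then c[k] = T[0,0,k] / (a[0]·b[0]) = [0, 12, 6] / 6 = [0, 2, 1].
Expanding [3, -3, 1] ⊗ [2, -1, 3] ⊗ [0, 2, 1] reproduces all 27 entries of T, so T = [3, -3, 1] ⊗ [2, -1, 3] ⊗ [0, 2, 1] and rank(T) ≤ 1.
Equivalently every frontal slice T[:,:,k] is c[k] times the rank-1 matrix [3, -3, 1] ⊗ [2, -1, 3]. So T has rank 1 (it is nonzero).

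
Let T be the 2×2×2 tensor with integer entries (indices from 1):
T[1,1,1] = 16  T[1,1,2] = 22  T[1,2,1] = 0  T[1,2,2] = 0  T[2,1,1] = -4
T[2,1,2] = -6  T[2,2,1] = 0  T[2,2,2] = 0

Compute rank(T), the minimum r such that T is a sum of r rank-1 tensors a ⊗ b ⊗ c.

Lower bound: the mode-3 unfolding of T (rows indexed by k, columns by (i,j) = (1,1), (1,2), (2,1), (2,2)) is [[16, 0, -4, 0], [22, 0, -6, 0]].
There the 2×2 minor on rows k ∈ {1, 2}, columns (i,j) ∈ {(1,1), (2,1)} is det [[16, -4], [22, -6]] = -8 ≠ 0, so this unfolding has rank ≥ 2; CP rank is at least every unfolding rank, so rank(T) ≥ 2. (Unfolding ranks only ever bound the CP rank from below — rank(T) can be strictly larger than all of them — so the matching upper bound has to come from an explicit 2-term decomposition.)
Upper bound — finding two terms. Every mode-2 slice of T is a multiple of one matrix: T[:,j,:] = b[j]·M with b = [1, 0] and M = [[16, 22], [-4, -6]] (rows indexed by i, columns by k). So it suffices to write M as a sum of two rank-1 matrices.
Splitting M by its rows (i = 1, 2), M = [1, 0][16, 22]ᵀ + [0, 1][-4, -6]ᵀ.
Hence T = [1, 0] ⊗ [1, 0] ⊗ [16, 22] + [0, 1] ⊗ [1, 0] ⊗ [-4, -6], so rank(T) ≤ 2.
These bounds meet, so rank(T) = 2.
Check entry T[2,2,1] = 0: (0)·(0)·(16) + (1)·(0)·(-4) = 0.

2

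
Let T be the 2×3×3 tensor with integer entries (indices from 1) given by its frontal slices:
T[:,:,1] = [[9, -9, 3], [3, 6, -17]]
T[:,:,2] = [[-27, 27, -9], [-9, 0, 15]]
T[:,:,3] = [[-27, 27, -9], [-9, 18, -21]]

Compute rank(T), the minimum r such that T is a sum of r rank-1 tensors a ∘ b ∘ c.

Lower bound: the mode-1 unfolding of T (rows indexed by i, columns by (j,k) = (1,1), (1,2), (1,3), (2,1), (2,2), (2,3), (3,1), (3,2), (3,3)) is [[9, -27, -27, -9, 27, 27, 3, -9, -9], [3, -9, -9, 6, 0, 18, -17, 15, -21]].
There the 2×2 minor on rows i ∈ {1, 2}, columns (j,k) ∈ {(1,1), (2,1)} is det [[9, -9], [3, 6]] = 81 ≠ 0, so this unfolding has rank ≥ 2; CP rank is at least every unfolding rank, so rank(T) ≥ 2. (Flattening ranks never certify an upper bound on CP rank; for that we must actually write T with 2 rank-1 terms.)
Upper bound — finding two terms. Write S_k = T[:,:,k] for the frontal slices: S₁ = [[9, -9, 3], [3, 6, -17]], S₂ = [[-27, 27, -9], [-9, 0, 15]], S₃ = [[-27, 27, -9], [-9, 18, -21]].
If T = a₁ ∘ b₁ ∘ c₁ + a₂ ∘ b₂ ∘ c₂ then each S_k = c₁[k]·a₁b₁ᵀ + c₂[k]·a₂b₂ᵀ. S₁ and S₂ are linearly independent, so a₁b₁ᵀ and a₂b₂ᵀ must span the same plane of matrices: they are the rank-1 matrices of the form x·S₁ + y·S₂.
The 2×2 minor of x·S₁ + y·S₂ on rows {1,2}, columns {1,2} is 81·x² − 324·xy + 243·y² = 81·(x − 3·y)(x − y), vanishing at (x:y) = (3:1) and (1:1).
M₁ = 3·S₁ + S₂ = [[0, 0, 0], [0, 18, -36]] = 18·[0, 1][0, 1, -2]ᵀ and M₂ = S₁ + S₂ = [[-18, 18, -6], [-6, 6, -2]] = (-2)·[3, 1][3, -3, 1]ᵀ, so take a₁ = [0, 1], b₁ = [0, 1, -2], a₂ = [3, 1], b₂ = [3, -3, 1].
Each slice is an integer combination of E₁ = a₁b₁ᵀ and E₂ = a₂b₂ᵀ: S₁ = 9·E₁ + E₂, S₂ = −9·E₁ − 3·E₂, S₃ = 9·E₁ − 3·E₂; reading off coefficients, c₁ = [9, -9, 9] and c₂ = [1, -3, -3].
Hence T = [0, 1] ∘ [0, 1, -2] ∘ [9, -9, 9] + [3, 1] ∘ [3, -3, 1] ∘ [1, -3, -3], so rank(T) ≤ 2.
These bounds meet, so rank(T) = 2.

2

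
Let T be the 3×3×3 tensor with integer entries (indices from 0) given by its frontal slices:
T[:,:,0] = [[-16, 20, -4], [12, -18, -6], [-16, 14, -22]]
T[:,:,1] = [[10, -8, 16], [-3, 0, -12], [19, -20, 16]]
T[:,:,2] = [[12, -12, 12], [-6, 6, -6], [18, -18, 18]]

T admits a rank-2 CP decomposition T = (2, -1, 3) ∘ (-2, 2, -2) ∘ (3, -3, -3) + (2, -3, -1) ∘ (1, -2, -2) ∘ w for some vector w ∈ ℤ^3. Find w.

Subtract the known terms from T to get the rank-1 residual R = (2, -3, -1) ∘ (1, -2, -2) ∘ w, so R[i,j,k] = a[i]·b[j]·w[k]. Pick indices with nonzero a[0]·b[0] = (2)·(1) = 2. Only the fibre through (0,0,·) is needed: R[0,0,:] = T[0,0,:] − Σₗ aₗ[0]bₗ[0]cₗ = [-16, 10, 12] − (2)·(-2)·(3, -3, -3) = [-4, -2, 0]. Then w[k] = R[0,0,k] / 2 for each k, giving w = [-4, -2, 0] / 2 = (-2, -1, 0).

w = (-2, -1, 0)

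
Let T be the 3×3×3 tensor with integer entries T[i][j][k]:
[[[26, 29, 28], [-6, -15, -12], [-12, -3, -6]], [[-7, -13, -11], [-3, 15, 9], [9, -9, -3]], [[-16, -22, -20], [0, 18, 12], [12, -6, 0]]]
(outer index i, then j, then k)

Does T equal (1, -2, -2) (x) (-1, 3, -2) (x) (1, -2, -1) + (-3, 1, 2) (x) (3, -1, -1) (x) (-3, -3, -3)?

Reconstruct entry (0,2,0) from the claimed factors: Σₗ aₗ[0]bₗ[2]cₗ[0] = (1)·(-2)·(1) + (-3)·(-1)·(-3) = -11, but T[0,2,0] = -12. The claim is false.

No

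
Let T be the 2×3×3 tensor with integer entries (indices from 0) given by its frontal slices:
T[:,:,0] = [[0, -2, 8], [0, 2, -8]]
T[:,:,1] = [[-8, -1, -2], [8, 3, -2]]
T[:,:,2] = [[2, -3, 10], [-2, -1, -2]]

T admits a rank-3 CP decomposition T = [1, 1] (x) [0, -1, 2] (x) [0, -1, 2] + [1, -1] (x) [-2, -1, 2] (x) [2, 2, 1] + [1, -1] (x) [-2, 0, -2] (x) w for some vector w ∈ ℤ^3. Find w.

w = [-2, 2, -2]

Subtract the known terms from T to get the rank-1 residual R = [1, -1] (x) [-2, 0, -2] (x) w, so R[i,j,k] = a[i]·b[j]·w[k]. Pick indices with nonzero a[0]·b[0] = (1)·(-2) = -2. Only the fibre through (0,0,·) is needed: R[0,0,:] = T[0,0,:] − Σₗ aₗ[0]bₗ[0]cₗ = [0, -8, 2] − (1)·(0)·[0, -1, 2] − (1)·(-2)·[2, 2, 1] = [4, -4, 4]. Then w[k] = R[0,0,k] / -2 for each k, giving w = [4, -4, 4] / -2 = [-2, 2, -2].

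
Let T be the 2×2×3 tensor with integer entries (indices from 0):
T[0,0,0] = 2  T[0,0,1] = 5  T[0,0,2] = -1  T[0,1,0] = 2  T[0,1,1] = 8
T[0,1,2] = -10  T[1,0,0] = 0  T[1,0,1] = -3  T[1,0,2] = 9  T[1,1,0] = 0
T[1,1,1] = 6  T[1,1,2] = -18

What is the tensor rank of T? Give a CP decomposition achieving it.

Lower bound: in the mode-1 unfolding of T (rows indexed by i, columns by (j,k)) the 2×2 minor on rows i ∈ {0, 1}, columns (j,k) ∈ {(0,0), (0,1)} is det [[2, 5], [0, -3]] = -6 ≠ 0, so that unfolding has rank ≥ 2 and hence rank(T) ≥ 2 (CP rank is at least every unfolding rank, though it can be larger).
Upper bound: with S_k = T[:,:,k], the two rank-1 terms a₁b₁ᵀ, a₂b₂ᵀ are the rank-1 members of the pencil x·S₀ + y·S₁.
det(x·S₀ + y·S₁) is 18·xy + 54·y² = 18·(x + 3·y)(y), vanishing at (x:y) = (3:-1) and (1:0).
M₁ = 3·S₀ − S₁ = [[1, -2], [3, -6]] = [1, 3][1, -2]ᵀ and M₂ = S₀ = [[2, 2], [0, 0]] = 2·[1, 0][1, 1]ᵀ, so take a₁ = [1, 3], b₁ = [1, -2], a₂ = [1, 0], b₂ = [1, 1].
Each slice is an integer combination of E₁ = a₁b₁ᵀ and E₂ = a₂b₂ᵀ: S₀ = 2·E₂, S₁ = −E₁ + 6·E₂, S₂ = 3·E₁ − 4·E₂; reading off coefficients, c₁ = [0, -1, 3] and c₂ = [2, 6, -4].
Hence T = [1, 3] ⊗ [1, -2] ⊗ [0, -1, 3] + [1, 0] ⊗ [1, 1] ⊗ [2, 6, -4], so rank(T) ≤ 2.
These bounds meet, so rank(T) = 2.

rank(T) = 2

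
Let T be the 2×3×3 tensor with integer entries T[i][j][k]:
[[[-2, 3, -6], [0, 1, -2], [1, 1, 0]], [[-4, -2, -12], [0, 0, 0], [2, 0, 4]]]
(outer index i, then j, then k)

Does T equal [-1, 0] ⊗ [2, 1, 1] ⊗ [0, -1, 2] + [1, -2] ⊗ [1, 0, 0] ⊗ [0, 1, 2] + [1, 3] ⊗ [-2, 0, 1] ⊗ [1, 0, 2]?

No

Reconstruct entry (1,0,0) from the claimed factors: Σₗ aₗ[1]bₗ[0]cₗ[0] = (0)·(2)·(0) + (-2)·(1)·(0) + (3)·(-2)·(1) = -6, but T[1,0,0] = -4. The claim is false.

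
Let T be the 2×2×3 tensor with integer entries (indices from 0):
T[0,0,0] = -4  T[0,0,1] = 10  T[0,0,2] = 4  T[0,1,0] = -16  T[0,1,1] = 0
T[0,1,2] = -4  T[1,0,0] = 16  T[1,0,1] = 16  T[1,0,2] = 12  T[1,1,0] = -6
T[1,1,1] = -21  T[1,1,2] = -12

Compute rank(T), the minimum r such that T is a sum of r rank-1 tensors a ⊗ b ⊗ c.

Lower bound: the mode-3 unfolding of T (rows indexed by k, columns by (i,j) = (0,0), (0,1), (1,0), (1,1)) is [[-4, -16, 16, -6], [10, 0, 16, -21], [4, -4, 12, -12]].
There the 2×2 minor on rows k ∈ {0, 1}, columns (i,j) ∈ {(0,0), (0,1)} is det [[-4, -16], [10, 0]] = 160 ≠ 0, so this unfolding has rank ≥ 2; CP rank is at least every unfolding rank, so rank(T) ≥ 2. (This is only a lower bound: in general the CP rank may exceed every unfolding rank, so we still need to exhibit 2 rank-1 terms summing to T.)
Upper bound — finding two terms. Write S_k = T[:,:,k] for the frontal slices: S₀ = [[-4, -16], [16, -6]], S₁ = [[10, 0], [16, -21]], S₂ = [[4, -4], [12, -12]].
If T = a₁ ⊗ b₁ ⊗ c₁ + a₂ ⊗ b₂ ⊗ c₂ then each S_k = c₁[k]·a₁b₁ᵀ + c₂[k]·a₂b₂ᵀ. S₀ and S₁ are linearly independent, so a₁b₁ᵀ and a₂b₂ᵀ must span the same plane of matrices: they are the rank-1 matrices of the form x·S₀ + y·S₁.
det(x·S₀ + y·S₁) is 280·x² + 280·xy − 210·y² = 70·(2·x + 3·y)(2·x − y), vanishing at (x:y) = (3:-2) and (1:2).
M₁ = 3·S₀ − 2·S₁ = [[-32, -48], [16, 24]] = (-8)·[2, -1][2, 3]ᵀ and M₂ = S₀ + 2·S₁ = [[16, -16], [48, -48]] = 16·[1, 3][1, -1]ᵀ, so take a₁ = [2, -1], b₁ = [2, 3], a₂ = [1, 3], b₂ = [1, -1].
Each slice is an integer combination of E₁ = a₁b₁ᵀ and E₂ = a₂b₂ᵀ: S₀ = −2·E₁ + 4·E₂, S₁ = E₁ + 6·E₂, S₂ = 4·E₂; reading off coefficients, c₁ = [-2, 1, 0] and c₂ = [4, 6, 4].
Hence T = [2, -1] ⊗ [2, 3] ⊗ [-2, 1, 0] + [1, 3] ⊗ [1, -1] ⊗ [4, 6, 4], so rank(T) ≤ 2.
These bounds meet, so rank(T) = 2.

2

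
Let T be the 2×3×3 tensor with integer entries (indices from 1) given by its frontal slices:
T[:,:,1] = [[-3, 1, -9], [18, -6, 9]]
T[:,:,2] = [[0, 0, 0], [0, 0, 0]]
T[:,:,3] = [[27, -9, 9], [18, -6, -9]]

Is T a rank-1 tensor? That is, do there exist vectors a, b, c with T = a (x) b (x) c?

The mode-2 unfolding of T (rows indexed by j, columns by (i,k) = (1,1), (1,2), (1,3), (2,1), (2,2), (2,3)) is [[-3, 0, 27, 18, 0, 18], [1, 0, -9, -6, 0, -6], [-9, 0, 9, 9, 0, -9]].
There the 2×2 minor on rows j ∈ {1, 3}, columns (i,k) ∈ {(1,1), (1,3)} is det [[-3, 27], [-9, 9]] = 216 ≠ 0, so this unfolding has rank ≥ 2; CP rank is at least every unfolding rank, so rank(T) ≥ 2.
In particular rank(T) ≥ 2 > 1, so T is not rank-1.

No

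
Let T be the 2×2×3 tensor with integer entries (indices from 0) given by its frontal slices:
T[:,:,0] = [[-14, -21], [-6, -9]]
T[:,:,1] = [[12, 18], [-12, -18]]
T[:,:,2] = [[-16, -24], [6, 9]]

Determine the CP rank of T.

2

Lower bound: the mode-1 unfolding of T (rows indexed by i, columns by (j,k) = (0,0), (0,1), (0,2), (1,0), (1,1), (1,2)) is [[-14, 12, -16, -21, 18, -24], [-6, -12, 6, -9, -18, 9]].
There the 2×2 minor on rows i ∈ {0, 1}, columns (j,k) ∈ {(0,0), (0,1)} is det [[-14, 12], [-6, -12]] = 240 ≠ 0, so this unfolding has rank ≥ 2; CP rank is at least every unfolding rank, so rank(T) ≥ 2. (Unfolding ranks only ever bound the CP rank from below — rank(T) can be strictly larger than all of them — so the matching upper bound has to come from an explicit 2-term decomposition.)
Upper bound — finding two terms. Every mode-2 slice of T is a multiple of one matrix: T[:,j,:] = b[j]·M with b = [2, 3] and M = [[-7, 6, -8], [-3, -6, 3]] (rows indexed by i, columns by k). So it suffices to write M as a sum of two rank-1 matrices.
Splitting M by its rows (i = 0, 1), M = [1, 0][-7, 6, -8]ᵀ + [0, 1][-3, -6, 3]ᵀ.
Hence T = [1, 0] ⊗ [2, 3] ⊗ [-7, 6, -8] + [0, 1] ⊗ [2, 3] ⊗ [-3, -6, 3], so rank(T) ≤ 2.
These bounds meet, so rank(T) = 2.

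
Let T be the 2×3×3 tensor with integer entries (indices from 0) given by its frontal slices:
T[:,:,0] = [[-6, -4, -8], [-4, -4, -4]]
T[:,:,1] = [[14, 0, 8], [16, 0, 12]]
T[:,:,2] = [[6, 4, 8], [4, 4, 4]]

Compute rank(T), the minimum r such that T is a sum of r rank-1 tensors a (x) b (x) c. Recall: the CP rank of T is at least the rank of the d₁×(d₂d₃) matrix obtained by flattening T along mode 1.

Lower bound: the mode-2 unfolding of T (rows indexed by j, columns by (i,k) = (0,0), (0,1), (0,2), (1,0), (1,1), (1,2)) is [[-6, 14, 6, -4, 16, 4], [-4, 0, 4, -4, 0, 4], [-8, 8, 8, -4, 12, 4]].
There the 3×3 minor on rows j ∈ {0, 1, 2}, columns (i,k) ∈ {(0,0), (0,1), (1,0)} is det [[-6, 14, -4], [-4, 0, -4], [-8, 8, -4]] = 160 ≠ 0, so this unfolding has rank ≥ 3; CP rank is at least every unfolding rank, so rank(T) ≥ 3. (Unfolding ranks only ever bound the CP rank from below — rank(T) can be strictly larger than all of them — so the matching upper bound has to come from an explicit 3-term decomposition.)
Upper bound: T is a sum of 3 rank-1 terms, T = [1, 0] (x) [1, 0, 2] (x) [-2, -2, 2] + [1, 1] (x) [1, 1, 1] (x) [-4, 8, 4] + [1, 1] (x) [2, -2, 1] (x) [0, 4, 0] (one valid choice — decompositions are not unique — normalised so each a, b is primitive with positive first nonzero entry; check it by expanding all entries), so rank(T) ≤ 3.
These bounds meet, so rank(T) = 3.

3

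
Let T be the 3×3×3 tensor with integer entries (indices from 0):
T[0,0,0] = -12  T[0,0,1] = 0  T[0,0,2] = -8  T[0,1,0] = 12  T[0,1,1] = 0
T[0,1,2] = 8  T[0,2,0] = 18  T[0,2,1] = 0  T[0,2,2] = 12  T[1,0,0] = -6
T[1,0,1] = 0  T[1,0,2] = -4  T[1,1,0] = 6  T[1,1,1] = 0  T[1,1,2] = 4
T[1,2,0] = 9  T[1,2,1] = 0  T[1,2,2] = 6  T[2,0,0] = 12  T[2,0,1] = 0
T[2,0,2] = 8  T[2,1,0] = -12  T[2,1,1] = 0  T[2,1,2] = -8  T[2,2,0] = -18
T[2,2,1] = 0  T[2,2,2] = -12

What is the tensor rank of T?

Lower bound: T ≠ 0 (e.g. T[0,0,0] = -12), so rank(T) ≥ 1.
Upper bound: if T = a ⊗ b ⊗ c then every fibre of T is a multiple of the corresponding factor, so read the factors off the fibres through the nonzero entry T[0,0,0] = -12.
The mode-1 fibre T[:,0,0] = [-12, -6, 12] gives a = (2, 1, -2) (primitive direction); the mode-2 fibre T[0,:,0] = [-12, 12, 18] gives b = (2, -2, -3); then c[k] = T[0,0,k] / (a[0]·b[0]) = [-12, 0, -8] / 4 = (-3, 0, -2).
Expanding (2, 1, -2) ⊗ (2, -2, -3) ⊗ (-3, 0, -2) reproduces all 27 entries of T, so T = (2, 1, -2) ⊗ (2, -2, -3) ⊗ (-3, 0, -2) and rank(T) ≤ 1.
These bounds meet, so rank(T) = 1.
Check entry T[2,2,2] = -12: (-2)·(-3)·(-2) = -12.

1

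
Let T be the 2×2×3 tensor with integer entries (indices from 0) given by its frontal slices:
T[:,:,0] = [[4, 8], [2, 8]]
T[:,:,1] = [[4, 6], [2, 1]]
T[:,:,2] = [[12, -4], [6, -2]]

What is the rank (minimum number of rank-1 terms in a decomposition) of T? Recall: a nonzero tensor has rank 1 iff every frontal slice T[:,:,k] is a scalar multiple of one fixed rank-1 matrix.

3

Lower bound: the mode-3 unfolding of T (rows indexed by k, columns by (i,j) = (0,0), (0,1), (1,0), (1,1)) is [[4, 8, 2, 8], [4, 6, 2, 1], [12, -4, 6, -2]].
There the 3×3 minor on rows k ∈ {0, 1, 2}, columns (i,j) ∈ {(0,0), (0,1), (1,1)} is det [[4, 8, 8], [4, 6, 1], [12, -4, -2]] = -576 ≠ 0, so this unfolding has rank ≥ 3; CP rank is at least every unfolding rank, so rank(T) ≥ 3. (Flattening ranks never certify an upper bound on CP rank; for that we must actually write T with 3 rank-1 terms.)
Upper bound: T is a sum of 3 rank-1 terms, T = [2, -1] ⊗ [0, 1] ⊗ [-2, 1, 0] + [2, 1] ⊗ [1, -1] ⊗ [-2, 0, 4] + [2, 1] ⊗ [1, 1] ⊗ [4, 2, 2] (written with every a and b primitive with positive leading entry and the scale carried by c; CP decompositions are not unique, and this one is verified by expanding entrywise), so rank(T) ≤ 3.
These bounds meet, so rank(T) = 3.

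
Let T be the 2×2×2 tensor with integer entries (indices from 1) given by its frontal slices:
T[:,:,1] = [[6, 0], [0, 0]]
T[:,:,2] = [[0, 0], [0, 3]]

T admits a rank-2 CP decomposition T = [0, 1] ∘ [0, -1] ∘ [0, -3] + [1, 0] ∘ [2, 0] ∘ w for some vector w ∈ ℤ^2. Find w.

Subtract the known terms from T to get the rank-1 residual R = [1, 0] ∘ [2, 0] ∘ w, so R[i,j,k] = a[i]·b[j]·w[k]. Pick indices with nonzero a[1]·b[1] = (1)·(2) = 2. Only the fibre through (1,1,·) is needed: R[1,1,:] = T[1,1,:] − Σₗ aₗ[1]bₗ[1]cₗ = [6, 0] − (0)·(0)·[0, -3] = [6, 0]. Then w[k] = R[1,1,k] / 2 for each k, giving w = [6, 0] / 2 = [3, 0].

w = [3, 0]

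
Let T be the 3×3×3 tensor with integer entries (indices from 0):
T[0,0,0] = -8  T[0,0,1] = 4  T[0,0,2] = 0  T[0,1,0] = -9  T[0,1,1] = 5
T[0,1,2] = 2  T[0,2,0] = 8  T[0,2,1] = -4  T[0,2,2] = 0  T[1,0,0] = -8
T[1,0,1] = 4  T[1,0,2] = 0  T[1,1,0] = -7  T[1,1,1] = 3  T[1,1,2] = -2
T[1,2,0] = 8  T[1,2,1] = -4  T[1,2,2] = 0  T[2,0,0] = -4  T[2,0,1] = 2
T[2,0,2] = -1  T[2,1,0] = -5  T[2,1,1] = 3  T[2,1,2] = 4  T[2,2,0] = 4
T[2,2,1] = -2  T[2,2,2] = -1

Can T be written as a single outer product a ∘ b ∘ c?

The mode-2 unfolding of T (rows indexed by j, columns by (i,k) = (0,0), (0,1), (0,2), (1,0), (1,1), (1,2), (2,0), (2,1), (2,2)) is [[-8, 4, 0, -8, 4, 0, -4, 2, -1], [-9, 5, 2, -7, 3, -2, -5, 3, 4], [8, -4, 0, 8, -4, 0, 4, -2, -1]].
There the 3×3 minor on rows j ∈ {0, 1, 2}, columns (i,k) ∈ {(0,0), (0,1), (2,2)} is det [[-8, 4, -1], [-9, 5, 4], [8, -4, -1]] = 8 ≠ 0, so this unfolding has rank ≥ 3; CP rank is at least every unfolding rank, so rank(T) ≥ 3.
In particular rank(T) ≥ 3 > 1, so T is not rank-1.

No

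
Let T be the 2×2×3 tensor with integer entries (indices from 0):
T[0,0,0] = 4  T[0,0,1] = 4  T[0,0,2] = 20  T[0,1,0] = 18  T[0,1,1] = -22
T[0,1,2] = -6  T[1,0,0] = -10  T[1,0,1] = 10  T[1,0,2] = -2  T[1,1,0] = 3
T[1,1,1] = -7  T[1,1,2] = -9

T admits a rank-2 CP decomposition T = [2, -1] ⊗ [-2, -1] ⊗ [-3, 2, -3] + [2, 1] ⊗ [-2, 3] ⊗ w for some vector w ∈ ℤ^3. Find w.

Subtract the known terms from T to get the rank-1 residual R = [2, 1] ⊗ [-2, 3] ⊗ w, so R[i,j,k] = a[i]·b[j]·w[k]. Pick indices with nonzero a[0]·b[0] = (2)·(-2) = -4. Only the fibre through (0,0,·) is needed: R[0,0,:] = T[0,0,:] − Σₗ aₗ[0]bₗ[0]cₗ = [4, 4, 20] − (2)·(-2)·[-3, 2, -3] = [-8, 12, 8]. Then w[k] = R[0,0,k] / -4 for each k, giving w = [-8, 12, 8] / -4 = [2, -3, -2].

w = [2, -3, -2]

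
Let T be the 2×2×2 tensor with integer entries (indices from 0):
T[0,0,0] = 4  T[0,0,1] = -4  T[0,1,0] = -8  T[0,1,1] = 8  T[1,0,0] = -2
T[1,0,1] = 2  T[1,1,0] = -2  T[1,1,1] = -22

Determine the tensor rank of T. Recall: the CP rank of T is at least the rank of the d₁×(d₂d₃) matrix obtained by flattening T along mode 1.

Lower bound: the mode-3 unfolding of T (rows indexed by k, columns by (i,j) = (0,0), (0,1), (1,0), (1,1)) is [[4, -8, -2, -2], [-4, 8, 2, -22]].
There the 2×2 minor on rows k ∈ {0, 1}, columns (i,j) ∈ {(0,0), (1,1)} is det [[4, -2], [-4, -22]] = -96 ≠ 0, so this unfolding has rank ≥ 2; CP rank is at least every unfolding rank, so rank(T) ≥ 2. (Unfolding ranks only ever bound the CP rank from below — rank(T) can be strictly larger than all of them — so the matching upper bound has to come from an explicit 2-term decomposition.)
Upper bound — finding two terms. Write S_k = T[:,:,k] for the frontal slices: S₀ = [[4, -8], [-2, -2]], S₁ = [[-4, 8], [2, -22]].
If T = a₁ ⊗ b₁ ⊗ c₁ + a₂ ⊗ b₂ ⊗ c₂ then each S_k = c₁[k]·a₁b₁ᵀ + c₂[k]·a₂b₂ᵀ. S₀ and S₁ are linearly independent, so a₁b₁ᵀ and a₂b₂ᵀ must span the same plane of matrices: they are the rank-1 matrices of the form x·S₀ + y·S₁.
det(x·S₀ + y·S₁) is −24·x² − 48·xy + 72·y² = (-24)·(x + 3·y)(x − y), vanishing at (x:y) = (3:-1) and (1:1).
M₁ = 3·S₀ − S₁ = [[16, -32], [-8, 16]] = 8·[2, -1][1, -2]ᵀ and M₂ = S₀ + S₁ = [[0, 0], [0, -24]] = (-24)·[0, 1][0, 1]ᵀ, so take a₁ = [2, -1], b₁ = [1, -2], a₂ = [0, 1], b₂ = [0, 1].
Each slice is an integer combination of E₁ = a₁b₁ᵀ and E₂ = a₂b₂ᵀ: S₀ = 2·E₁ − 6·E₂, S₁ = −2·E₁ − 18·E₂; reading off coefficients, c₁ = [2, -2] and c₂ = [-6, -18].
Hence T = [2, -1] ⊗ [1, -2] ⊗ [2, -2] + [0, 1] ⊗ [0, 1] ⊗ [-6, -18], so rank(T) ≤ 2.
These bounds meet, so rank(T) = 2.

2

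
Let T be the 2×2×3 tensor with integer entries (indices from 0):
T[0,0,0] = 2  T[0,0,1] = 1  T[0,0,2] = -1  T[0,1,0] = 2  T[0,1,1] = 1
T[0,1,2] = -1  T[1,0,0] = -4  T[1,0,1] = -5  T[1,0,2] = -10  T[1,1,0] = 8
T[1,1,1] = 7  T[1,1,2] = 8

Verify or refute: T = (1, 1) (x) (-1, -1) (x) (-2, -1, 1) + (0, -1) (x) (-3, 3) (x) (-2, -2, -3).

Yes

Reconstruct entrywise from the claimed factors. For example, T[1,0,1] = -5 and Σₗ aₗ[1]bₗ[0]cₗ[1] = (1)·(-1)·(-1) + (-1)·(-3)·(-2) = -5; checking all 12 entries, every one matches. The claim holds.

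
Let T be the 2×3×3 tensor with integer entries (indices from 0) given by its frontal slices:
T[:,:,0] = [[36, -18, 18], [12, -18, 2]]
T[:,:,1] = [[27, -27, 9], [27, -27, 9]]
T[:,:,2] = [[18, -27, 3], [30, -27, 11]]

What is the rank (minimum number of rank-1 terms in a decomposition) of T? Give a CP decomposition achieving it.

rank(T) = 2

Lower bound: in the mode-2 unfolding of T (rows indexed by j, columns by (i,k)) the 2×2 minor on rows j ∈ {0, 1}, columns (i,k) ∈ {(0,0), (0,1)} is det [[36, 27], [-18, -27]] = -486 ≠ 0, so that unfolding has rank ≥ 2 and hence rank(T) ≥ 2 (CP rank is at least every unfolding rank, though it can be larger).
Upper bound: with S_k = T[:,:,k], the two rank-1 terms a₁b₁ᵀ, a₂b₂ᵀ are the rank-1 members of the pencil x·S₀ + y·S₁.
The 2×2 minor of x·S₀ + y·S₁ on rows {0,1}, columns {0,1} is −432·x² − 648·xy = (-216)·(2·x + 3·y)(x), vanishing at (x:y) = (3:-2) and (0:1).
M₁ = 3·S₀ − 2·S₁ = [[54, 0, 36], [-18, 0, -12]] = 6·[3, -1][3, 0, 2]ᵀ and M₂ = S₁ = [[27, -27, 9], [27, -27, 9]] = 9·[1, 1][3, -3, 1]ᵀ, so take a₁ = [3, -1], b₁ = [3, 0, 2], a₂ = [1, 1], b₂ = [3, -3, 1].
Each slice is an integer combination of E₁ = a₁b₁ᵀ and E₂ = a₂b₂ᵀ: S₀ = 2·E₁ + 6·E₂, S₁ = 9·E₂, S₂ = −E₁ + 9·E₂; reading off coefficients, c₁ = [2, 0, -1] and c₂ = [6, 9, 9].
Hence T = [3, -1] ⊗ [3, 0, 2] ⊗ [2, 0, -1] + [1, 1] ⊗ [3, -3, 1] ⊗ [6, 9, 9], so rank(T) ≤ 2.
These bounds meet, so rank(T) = 2.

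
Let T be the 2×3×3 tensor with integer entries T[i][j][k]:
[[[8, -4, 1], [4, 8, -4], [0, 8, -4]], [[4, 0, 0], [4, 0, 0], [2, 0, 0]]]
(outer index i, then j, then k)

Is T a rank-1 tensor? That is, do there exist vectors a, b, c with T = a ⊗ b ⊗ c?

No

The mode-3 unfolding of T (rows indexed by k, columns by (i,j) = (0,0), (0,1), (0,2), (1,0), (1,1), (1,2)) is [[8, 4, 0, 4, 4, 2], [-4, 8, 8, 0, 0, 0], [1, -4, -4, 0, 0, 0]].
There the 3×3 minor on rows k ∈ {0, 1, 2}, columns (i,j) ∈ {(0,0), (0,1), (0,2)} is det [[8, 4, 0], [-4, 8, 8], [1, -4, -4]] = -32 ≠ 0, so this unfolding has rank ≥ 3; CP rank is at least every unfolding rank, so rank(T) ≥ 3.
In particular rank(T) ≥ 3 > 1, so T is not rank-1.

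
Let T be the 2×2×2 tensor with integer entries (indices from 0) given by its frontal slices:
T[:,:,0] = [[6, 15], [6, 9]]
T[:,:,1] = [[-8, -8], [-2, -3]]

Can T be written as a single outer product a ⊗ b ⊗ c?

The mode-1 unfolding of T (rows indexed by i, columns by (j,k) = (0,0), (0,1), (1,0), (1,1)) is [[6, -8, 15, -8], [6, -2, 9, -3]].
There the 2×2 minor on rows i ∈ {0, 1}, columns (j,k) ∈ {(0,0), (0,1)} is det [[6, -8], [6, -2]] = 36 ≠ 0, so this unfolding has rank ≥ 2; CP rank is at least every unfolding rank, so rank(T) ≥ 2.
In particular rank(T) ≥ 2 > 1, so T is not rank-1.

No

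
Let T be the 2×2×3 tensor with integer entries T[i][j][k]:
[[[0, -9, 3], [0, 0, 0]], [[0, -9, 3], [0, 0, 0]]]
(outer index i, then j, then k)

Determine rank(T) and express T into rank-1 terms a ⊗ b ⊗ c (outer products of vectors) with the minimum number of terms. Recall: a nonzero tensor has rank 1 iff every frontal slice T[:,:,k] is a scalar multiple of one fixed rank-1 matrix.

Lower bound: T ≠ 0 (e.g. T[0,0,1] = -9), so rank(T) ≥ 1.
Upper bound: the mode-1 fibre T[:,0,1] = [-9, -9] gives a = [1, 1] (primitive direction); the mode-2 fibre T[0,:,1] = [-9, 0] gives b = [1, 0]; then c[k] = T[0,0,k] / (a[0]·b[0]) = [0, -9, 3] / 1 = [0, -9, 3].
Expanding [1, 1] ⊗ [1, 0] ⊗ [0, -9, 3] reproduces all 12 entries of T, so T = [1, 1] ⊗ [1, 0] ⊗ [0, -9, 3] and rank(T) ≤ 1.
These bounds meet, so rank(T) = 1.

rank(T) = 1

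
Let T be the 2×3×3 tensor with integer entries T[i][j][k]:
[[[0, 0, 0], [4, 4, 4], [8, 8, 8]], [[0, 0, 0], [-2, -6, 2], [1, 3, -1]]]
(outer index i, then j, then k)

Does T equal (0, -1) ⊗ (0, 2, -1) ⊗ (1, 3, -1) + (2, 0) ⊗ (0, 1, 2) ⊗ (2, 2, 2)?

Yes

Reconstruct entrywise from the claimed factors. For example, T[0,1,1] = 4 and Σₗ aₗ[0]bₗ[1]cₗ[1] = (0)·(2)·(3) + (2)·(1)·(2) = 4; checking all 18 entries, every one matches. The claim holds.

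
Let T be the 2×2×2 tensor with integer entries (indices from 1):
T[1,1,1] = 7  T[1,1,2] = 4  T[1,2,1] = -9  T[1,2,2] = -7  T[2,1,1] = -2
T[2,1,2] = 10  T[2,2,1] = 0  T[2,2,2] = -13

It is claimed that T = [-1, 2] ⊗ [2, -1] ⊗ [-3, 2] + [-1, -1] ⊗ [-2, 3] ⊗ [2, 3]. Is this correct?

Reconstruct entry (1,1,1) from the claimed factors: Σₗ aₗ[1]bₗ[1]cₗ[1] = (-1)·(2)·(-3) + (-1)·(-2)·(2) = 10, but T[1,1,1] = 7. The claim is false.

No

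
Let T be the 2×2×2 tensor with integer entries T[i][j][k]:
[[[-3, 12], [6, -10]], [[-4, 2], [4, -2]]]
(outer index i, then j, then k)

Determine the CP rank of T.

Lower bound: the mode-3 unfolding of T (rows indexed by k, columns by (i,j) = (0,0), (0,1), (1,0), (1,1)) is [[-3, 6, -4, 4], [12, -10, 2, -2]].
There the 2×2 minor on rows k ∈ {0, 1}, columns (i,j) ∈ {(0,0), (0,1)} is det [[-3, 6], [12, -10]] = -42 ≠ 0, so this unfolding has rank ≥ 2; CP rank is at least every unfolding rank, so rank(T) ≥ 2. (Unfolding ranks only ever bound the CP rank from below — rank(T) can be strictly larger than all of them — so the matching upper bound has to come from an explicit 2-term decomposition.)
Upper bound — finding two terms. Write S_k = T[:,:,k] for the frontal slices: S₀ = [[-3, 6], [-4, 4]], S₁ = [[12, -10], [2, -2]].
If T = a₁ ⊗ b₁ ⊗ c₁ + a₂ ⊗ b₂ ⊗ c₂ then each S_k = c₁[k]·a₁b₁ᵀ + c₂[k]·a₂b₂ᵀ. S₀ and S₁ are linearly independent, so a₁b₁ᵀ and a₂b₂ᵀ must span the same plane of matrices: they are the rank-1 matrices of the form x·S₀ + y·S₁.
det(x·S₀ + y·S₁) is 12·x² + 2·xy − 4·y² = 2·(3·x + 2·y)(2·x − y), vanishing at (x:y) = (2:-3) and (1:2).
M₁ = 2·S₀ − 3·S₁ = [[-42, 42], [-14, 14]] = (-14)·[3, 1][1, -1]ᵀ and M₂ = S₀ + 2·S₁ = [[21, -14], [0, 0]] = 7·[1, 0][3, -2]ᵀ, so take a₁ = [3, 1], b₁ = [1, -1], a₂ = [1, 0], b₂ = [3, -2].
Each slice is an integer combination of E₁ = a₁b₁ᵀ and E₂ = a₂b₂ᵀ: S₀ = −4·E₁ + 3·E₂, S₁ = 2·E₁ + 2·E₂; reading off coefficients, c₁ = [-4, 2] and c₂ = [3, 2].
Hence T = [3, 1] ⊗ [1, -1] ⊗ [-4, 2] + [1, 0] ⊗ [3, -2] ⊗ [3, 2], so rank(T) ≤ 2.
These bounds meet, so rank(T) = 2.

2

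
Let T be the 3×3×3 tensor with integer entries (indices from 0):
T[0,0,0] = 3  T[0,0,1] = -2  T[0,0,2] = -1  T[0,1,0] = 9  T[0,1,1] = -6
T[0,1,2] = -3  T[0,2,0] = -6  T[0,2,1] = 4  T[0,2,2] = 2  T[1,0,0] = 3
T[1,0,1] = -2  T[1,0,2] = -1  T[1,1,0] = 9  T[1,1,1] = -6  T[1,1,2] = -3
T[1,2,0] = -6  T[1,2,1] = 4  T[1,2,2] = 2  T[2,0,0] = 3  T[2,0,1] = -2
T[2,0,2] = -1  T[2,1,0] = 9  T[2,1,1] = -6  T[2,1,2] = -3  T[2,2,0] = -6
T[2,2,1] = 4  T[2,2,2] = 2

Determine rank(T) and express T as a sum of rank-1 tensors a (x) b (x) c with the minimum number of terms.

Lower bound: T ≠ 0 (e.g. T[0,0,0] = 3), so rank(T) ≥ 1.
Upper bound: the mode-1 fibre T[:,0,0] = [3, 3, 3] gives a = (1, 1, 1) (primitive direction); the mode-2 fibre T[0,:,0] = [3, 9, -6] gives b = (1, 3, -2); then c[k] = T[0,0,k] / (a[0]·b[0]) = [3, -2, -1] / 1 = (3, -2, -1).
Expanding (1, 1, 1) (x) (1, 3, -2) (x) (3, -2, -1) reproduces all 27 entries of T, so T = (1, 1, 1) (x) (1, 3, -2) (x) (3, -2, -1) and rank(T) ≤ 1.
These bounds meet, so rank(T) = 1.

rank(T) = 1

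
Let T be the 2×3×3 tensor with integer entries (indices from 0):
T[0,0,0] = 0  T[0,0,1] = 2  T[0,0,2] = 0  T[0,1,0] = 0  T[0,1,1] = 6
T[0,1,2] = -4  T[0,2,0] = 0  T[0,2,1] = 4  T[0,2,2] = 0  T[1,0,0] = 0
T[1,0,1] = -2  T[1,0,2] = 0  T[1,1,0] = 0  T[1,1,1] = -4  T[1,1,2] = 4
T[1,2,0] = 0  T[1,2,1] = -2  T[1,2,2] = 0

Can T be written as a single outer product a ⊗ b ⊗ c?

The mode-2 unfolding of T (rows indexed by j, columns by (i,k) = (0,0), (0,1), (0,2), (1,0), (1,1), (1,2)) is [[0, 2, 0, 0, -2, 0], [0, 6, -4, 0, -4, 4], [0, 4, 0, 0, -2, 0]].
There the 3×3 minor on rows j ∈ {0, 1, 2}, columns (i,k) ∈ {(0,1), (0,2), (1,1)} is det [[2, 0, -2], [6, -4, -4], [4, 0, -2]] = -16 ≠ 0, so this unfolding has rank ≥ 3; CP rank is at least every unfolding rank, so rank(T) ≥ 3.
In particular rank(T) ≥ 3 > 1, so T is not rank-1.

No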